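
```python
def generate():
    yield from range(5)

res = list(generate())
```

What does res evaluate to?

Step 1: yield from delegates to the iterable, yielding each element.
Step 2: Collected values: [0, 1, 2, 3, 4].
Therefore res = [0, 1, 2, 3, 4].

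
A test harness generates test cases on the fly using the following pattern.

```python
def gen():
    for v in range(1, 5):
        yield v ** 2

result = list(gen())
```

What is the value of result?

Step 1: For each v in range(1, 5), yield v**2:
  v=1: yield 1**2 = 1
  v=2: yield 2**2 = 4
  v=3: yield 3**2 = 9
  v=4: yield 4**2 = 16
Therefore result = [1, 4, 9, 16].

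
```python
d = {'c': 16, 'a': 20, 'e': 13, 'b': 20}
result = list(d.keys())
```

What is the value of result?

Step 1: d.keys() returns the dictionary keys in insertion order.
Therefore result = ['c', 'a', 'e', 'b'].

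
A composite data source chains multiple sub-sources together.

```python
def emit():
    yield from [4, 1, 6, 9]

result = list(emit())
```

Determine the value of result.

Step 1: yield from delegates to the iterable, yielding each element.
Step 2: Collected values: [4, 1, 6, 9].
Therefore result = [4, 1, 6, 9].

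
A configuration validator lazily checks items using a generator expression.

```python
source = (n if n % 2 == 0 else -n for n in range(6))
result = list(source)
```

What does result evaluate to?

Step 1: For each n in range(6), yield n if even, else -n:
  n=0: even, yield 0
  n=1: odd, yield -1
  n=2: even, yield 2
  n=3: odd, yield -3
  n=4: even, yield 4
  n=5: odd, yield -5
Therefore result = [0, -1, 2, -3, 4, -5].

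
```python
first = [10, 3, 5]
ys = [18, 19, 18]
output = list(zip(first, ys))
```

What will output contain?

Step 1: zip pairs elements at same index:
  Index 0: (10, 18)
  Index 1: (3, 19)
  Index 2: (5, 18)
Therefore output = [(10, 18), (3, 19), (5, 18)].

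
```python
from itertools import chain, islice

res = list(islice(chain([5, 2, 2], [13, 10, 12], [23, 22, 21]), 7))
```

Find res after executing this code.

Step 1: chain([5, 2, 2], [13, 10, 12], [23, 22, 21]) = [5, 2, 2, 13, 10, 12, 23, 22, 21].
Step 2: islice takes first 7 elements: [5, 2, 2, 13, 10, 12, 23].
Therefore res = [5, 2, 2, 13, 10, 12, 23].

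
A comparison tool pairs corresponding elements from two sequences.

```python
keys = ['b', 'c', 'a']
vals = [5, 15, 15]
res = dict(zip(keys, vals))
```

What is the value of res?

Step 1: zip pairs keys with values:
  'b' -> 5
  'c' -> 15
  'a' -> 15
Therefore res = {'b': 5, 'c': 15, 'a': 15}.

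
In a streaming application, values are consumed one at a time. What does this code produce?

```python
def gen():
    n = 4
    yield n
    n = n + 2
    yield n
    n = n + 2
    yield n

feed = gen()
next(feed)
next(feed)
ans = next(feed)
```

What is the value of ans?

Step 1: Trace through generator execution:
  Yield 1: n starts at 4, yield 4
  Yield 2: n = 4 + 2 = 6, yield 6
  Yield 3: n = 6 + 2 = 8, yield 8
Step 2: First next() gets 4, second next() gets the second value, third next() yields 8.
Therefore ans = 8.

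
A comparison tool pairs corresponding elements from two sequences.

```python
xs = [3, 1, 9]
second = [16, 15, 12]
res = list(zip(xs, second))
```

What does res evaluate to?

Step 1: zip pairs elements at same index:
  Index 0: (3, 16)
  Index 1: (1, 15)
  Index 2: (9, 12)
Therefore res = [(3, 16), (1, 15), (9, 12)].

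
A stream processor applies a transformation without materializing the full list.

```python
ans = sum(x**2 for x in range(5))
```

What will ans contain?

Step 1: Compute x**2 for each x in range(5):
  x=0: 0**2 = 0
  x=1: 1**2 = 1
  x=2: 2**2 = 4
  x=3: 3**2 = 9
  x=4: 4**2 = 16
Step 2: sum = 0 + 1 + 4 + 9 + 16 = 30.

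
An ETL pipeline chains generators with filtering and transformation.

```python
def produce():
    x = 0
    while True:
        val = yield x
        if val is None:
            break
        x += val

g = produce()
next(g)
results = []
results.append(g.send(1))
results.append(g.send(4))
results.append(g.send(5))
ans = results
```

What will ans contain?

Step 1: next(g) -> yield 0.
Step 2: send(1) -> x = 1, yield 1.
Step 3: send(4) -> x = 5, yield 5.
Step 4: send(5) -> x = 10, yield 10.
Therefore ans = [1, 5, 10].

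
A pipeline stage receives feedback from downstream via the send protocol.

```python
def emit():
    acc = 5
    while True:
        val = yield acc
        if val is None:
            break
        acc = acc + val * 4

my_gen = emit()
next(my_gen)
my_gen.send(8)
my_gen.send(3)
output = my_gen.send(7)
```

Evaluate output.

Step 1: next() -> yield acc=5.
Step 2: send(8) -> val=8, acc = 5 + 8*4 = 37, yield 37.
Step 3: send(3) -> val=3, acc = 37 + 3*4 = 49, yield 49.
Step 4: send(7) -> val=7, acc = 49 + 7*4 = 77, yield 77.
Therefore output = 77.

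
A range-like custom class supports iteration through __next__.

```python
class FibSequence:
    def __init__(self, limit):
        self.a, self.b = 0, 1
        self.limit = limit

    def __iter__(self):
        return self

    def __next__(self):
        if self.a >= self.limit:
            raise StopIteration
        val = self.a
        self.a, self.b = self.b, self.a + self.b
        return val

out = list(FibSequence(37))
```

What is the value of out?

Step 1: Fibonacci-like sequence (a=0, b=1) until >= 37:
  Yield 0, then a,b = 1,1
  Yield 1, then a,b = 1,2
  Yield 1, then a,b = 2,3
  Yield 2, then a,b = 3,5
  Yield 3, then a,b = 5,8
  Yield 5, then a,b = 8,13
  Yield 8, then a,b = 13,21
  Yield 13, then a,b = 21,34
  Yield 21, then a,b = 34,55
  Yield 34, then a,b = 55,89
Step 2: 55 >= 37, stop.
Therefore out = [0, 1, 1, 2, 3, 5, 8, 13, 21, 34].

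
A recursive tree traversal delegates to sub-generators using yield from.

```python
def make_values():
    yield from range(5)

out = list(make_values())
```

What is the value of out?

Step 1: yield from delegates to the iterable, yielding each element.
Step 2: Collected values: [0, 1, 2, 3, 4].
Therefore out = [0, 1, 2, 3, 4].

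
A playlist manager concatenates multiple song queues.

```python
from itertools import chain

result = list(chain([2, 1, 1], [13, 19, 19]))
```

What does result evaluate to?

Step 1: chain() concatenates iterables: [2, 1, 1] + [13, 19, 19].
Therefore result = [2, 1, 1, 13, 19, 19].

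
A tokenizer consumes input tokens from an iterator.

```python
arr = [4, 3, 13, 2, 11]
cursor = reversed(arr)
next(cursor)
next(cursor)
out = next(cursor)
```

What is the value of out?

Step 1: reversed([4, 3, 13, 2, 11]) gives iterator: [11, 2, 13, 3, 4].
Step 2: First next() = 11, second next() = 2.
Step 3: Third next() = 13.
Therefore out = 13.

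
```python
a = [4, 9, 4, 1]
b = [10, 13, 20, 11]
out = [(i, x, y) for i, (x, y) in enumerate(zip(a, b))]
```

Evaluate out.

Step 1: enumerate(zip(a, b)) gives index with paired elements:
  i=0: (4, 10)
  i=1: (9, 13)
  i=2: (4, 20)
  i=3: (1, 11)
Therefore out = [(0, 4, 10), (1, 9, 13), (2, 4, 20), (3, 1, 11)].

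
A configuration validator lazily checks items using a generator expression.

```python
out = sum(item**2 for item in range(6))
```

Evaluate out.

Step 1: Compute item**2 for each item in range(6):
  item=0: 0**2 = 0
  item=1: 1**2 = 1
  item=2: 2**2 = 4
  item=3: 3**2 = 9
  item=4: 4**2 = 16
  item=5: 5**2 = 25
Step 2: sum = 0 + 1 + 4 + 9 + 16 + 25 = 55.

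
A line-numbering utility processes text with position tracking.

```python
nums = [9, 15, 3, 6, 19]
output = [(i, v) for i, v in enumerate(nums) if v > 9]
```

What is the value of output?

Step 1: Filter enumerate([9, 15, 3, 6, 19]) keeping v > 9:
  (0, 9): 9 <= 9, excluded
  (1, 15): 15 > 9, included
  (2, 3): 3 <= 9, excluded
  (3, 6): 6 <= 9, excluded
  (4, 19): 19 > 9, included
Therefore output = [(1, 15), (4, 19)].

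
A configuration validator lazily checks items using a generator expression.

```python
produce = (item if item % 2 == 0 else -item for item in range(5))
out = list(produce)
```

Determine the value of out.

Step 1: For each item in range(5), yield item if even, else -item:
  item=0: even, yield 0
  item=1: odd, yield -1
  item=2: even, yield 2
  item=3: odd, yield -3
  item=4: even, yield 4
Therefore out = [0, -1, 2, -3, 4].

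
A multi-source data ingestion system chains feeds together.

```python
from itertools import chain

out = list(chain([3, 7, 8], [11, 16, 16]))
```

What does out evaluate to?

Step 1: chain() concatenates iterables: [3, 7, 8] + [11, 16, 16].
Therefore out = [3, 7, 8, 11, 16, 16].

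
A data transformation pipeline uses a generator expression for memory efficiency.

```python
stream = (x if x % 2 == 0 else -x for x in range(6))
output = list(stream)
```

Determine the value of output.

Step 1: For each x in range(6), yield x if even, else -x:
  x=0: even, yield 0
  x=1: odd, yield -1
  x=2: even, yield 2
  x=3: odd, yield -3
  x=4: even, yield 4
  x=5: odd, yield -5
Therefore output = [0, -1, 2, -3, 4, -5].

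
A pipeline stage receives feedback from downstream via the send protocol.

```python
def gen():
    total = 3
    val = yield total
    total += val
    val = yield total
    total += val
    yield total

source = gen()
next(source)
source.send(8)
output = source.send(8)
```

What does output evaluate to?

Step 1: next() -> yield total=3.
Step 2: send(8) -> val=8, total = 3+8 = 11, yield 11.
Step 3: send(8) -> val=8, total = 11+8 = 19, yield 19.
Therefore output = 19.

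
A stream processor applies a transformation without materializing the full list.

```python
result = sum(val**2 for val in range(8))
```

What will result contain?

Step 1: Compute val**2 for each val in range(8):
  val=0: 0**2 = 0
  val=1: 1**2 = 1
  val=2: 2**2 = 4
  val=3: 3**2 = 9
  val=4: 4**2 = 16
  val=5: 5**2 = 25
  val=6: 6**2 = 36
  val=7: 7**2 = 49
Step 2: sum = 0 + 1 + 4 + 9 + 16 + 25 + 36 + 49 = 140.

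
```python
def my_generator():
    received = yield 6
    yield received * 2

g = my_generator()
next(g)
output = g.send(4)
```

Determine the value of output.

Step 1: next(g) advances to first yield, producing 6.
Step 2: send(4) resumes, received = 4.
Step 3: yield received * 2 = 4 * 2 = 8.
Therefore output = 8.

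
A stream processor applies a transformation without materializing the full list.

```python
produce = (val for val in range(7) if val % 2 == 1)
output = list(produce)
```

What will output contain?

Step 1: Filter range(7) keeping only odd values:
  val=0: even, excluded
  val=1: odd, included
  val=2: even, excluded
  val=3: odd, included
  val=4: even, excluded
  val=5: odd, included
  val=6: even, excluded
Therefore output = [1, 3, 5].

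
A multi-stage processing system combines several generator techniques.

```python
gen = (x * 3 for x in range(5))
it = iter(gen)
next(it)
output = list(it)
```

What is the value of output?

Step 1: Generator produces [0, 3, 6, 9, 12].
Step 2: next(it) consumes first element (0).
Step 3: list(it) collects remaining: [3, 6, 9, 12].
Therefore output = [3, 6, 9, 12].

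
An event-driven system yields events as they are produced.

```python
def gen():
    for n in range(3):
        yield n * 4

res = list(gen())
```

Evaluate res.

Step 1: For each n in range(3), yield n * 4:
  n=0: yield 0 * 4 = 0
  n=1: yield 1 * 4 = 4
  n=2: yield 2 * 4 = 8
Therefore res = [0, 4, 8].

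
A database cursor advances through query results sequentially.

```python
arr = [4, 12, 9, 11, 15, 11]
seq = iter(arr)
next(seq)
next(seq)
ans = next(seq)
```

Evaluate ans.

Step 1: Create iterator over [4, 12, 9, 11, 15, 11].
Step 2: next() consumes 4.
Step 3: next() consumes 12.
Step 4: next() returns 9.
Therefore ans = 9.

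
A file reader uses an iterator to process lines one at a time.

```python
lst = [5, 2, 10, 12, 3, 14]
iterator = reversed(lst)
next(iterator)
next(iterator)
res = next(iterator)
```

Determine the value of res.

Step 1: reversed([5, 2, 10, 12, 3, 14]) gives iterator: [14, 3, 12, 10, 2, 5].
Step 2: First next() = 14, second next() = 3.
Step 3: Third next() = 12.
Therefore res = 12.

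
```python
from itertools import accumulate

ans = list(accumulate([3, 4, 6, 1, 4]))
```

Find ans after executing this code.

Step 1: accumulate computes running sums:
  + 3 = 3
  + 4 = 7
  + 6 = 13
  + 1 = 14
  + 4 = 18
Therefore ans = [3, 7, 13, 14, 18].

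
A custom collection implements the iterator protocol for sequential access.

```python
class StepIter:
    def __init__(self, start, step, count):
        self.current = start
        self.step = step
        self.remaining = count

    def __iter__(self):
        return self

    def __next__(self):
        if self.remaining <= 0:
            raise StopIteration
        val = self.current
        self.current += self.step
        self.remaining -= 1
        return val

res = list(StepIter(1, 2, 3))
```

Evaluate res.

Step 1: StepIter starts at 1, increments by 2, for 3 steps:
  Yield 1, then current += 2
  Yield 3, then current += 2
  Yield 5, then current += 2
Therefore res = [1, 3, 5].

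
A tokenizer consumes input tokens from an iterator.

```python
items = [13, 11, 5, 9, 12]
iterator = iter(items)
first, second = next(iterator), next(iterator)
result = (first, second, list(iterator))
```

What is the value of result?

Step 1: Create iterator over [13, 11, 5, 9, 12].
Step 2: first = 13, second = 11.
Step 3: Remaining elements: [5, 9, 12].
Therefore result = (13, 11, [5, 9, 12]).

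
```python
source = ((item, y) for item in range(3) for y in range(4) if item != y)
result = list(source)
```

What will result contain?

Step 1: Nested generator over range(3) x range(4) where item != y:
  (0, 0): excluded (item == y)
  (0, 1): included
  (0, 2): included
  (0, 3): included
  (1, 0): included
  (1, 1): excluded (item == y)
  (1, 2): included
  (1, 3): included
  (2, 0): included
  (2, 1): included
  (2, 2): excluded (item == y)
  (2, 3): included
Therefore result = [(0, 1), (0, 2), (0, 3), (1, 0), (1, 2), (1, 3), (2, 0), (2, 1), (2, 3)].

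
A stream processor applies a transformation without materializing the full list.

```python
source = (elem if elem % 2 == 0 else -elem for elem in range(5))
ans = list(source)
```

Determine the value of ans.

Step 1: For each elem in range(5), yield elem if even, else -elem:
  elem=0: even, yield 0
  elem=1: odd, yield -1
  elem=2: even, yield 2
  elem=3: odd, yield -3
  elem=4: even, yield 4
Therefore ans = [0, -1, 2, -3, 4].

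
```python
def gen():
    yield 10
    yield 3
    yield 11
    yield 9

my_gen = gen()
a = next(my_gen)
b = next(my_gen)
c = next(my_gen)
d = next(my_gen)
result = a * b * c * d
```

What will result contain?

Step 1: Create generator and consume all values:
  a = next(my_gen) = 10
  b = next(my_gen) = 3
  c = next(my_gen) = 11
  d = next(my_gen) = 9
Step 2: result = 10 * 3 * 11 * 9 = 2970.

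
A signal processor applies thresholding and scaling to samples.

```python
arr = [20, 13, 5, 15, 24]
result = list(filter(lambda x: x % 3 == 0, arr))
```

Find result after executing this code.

Step 1: Filter elements divisible by 3:
  20 % 3 = 2: removed
  13 % 3 = 1: removed
  5 % 3 = 2: removed
  15 % 3 = 0: kept
  24 % 3 = 0: kept
Therefore result = [15, 24].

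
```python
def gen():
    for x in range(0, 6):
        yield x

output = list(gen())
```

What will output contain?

Step 1: The generator yields each value from range(0, 6).
Step 2: list() consumes all yields: [0, 1, 2, 3, 4, 5].
Therefore output = [0, 1, 2, 3, 4, 5].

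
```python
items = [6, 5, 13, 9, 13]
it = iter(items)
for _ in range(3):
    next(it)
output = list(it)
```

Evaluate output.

Step 1: Create iterator over [6, 5, 13, 9, 13].
Step 2: Advance 3 positions (consuming [6, 5, 13]).
Step 3: list() collects remaining elements: [9, 13].
Therefore output = [9, 13].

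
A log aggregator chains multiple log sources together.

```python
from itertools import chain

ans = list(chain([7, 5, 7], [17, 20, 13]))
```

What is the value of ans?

Step 1: chain() concatenates iterables: [7, 5, 7] + [17, 20, 13].
Therefore ans = [7, 5, 7, 17, 20, 13].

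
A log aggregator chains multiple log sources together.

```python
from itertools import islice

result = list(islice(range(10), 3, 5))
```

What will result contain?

Step 1: islice(range(10), 3, 5) takes elements at indices [3, 5).
Step 2: Elements: [3, 4].
Therefore result = [3, 4].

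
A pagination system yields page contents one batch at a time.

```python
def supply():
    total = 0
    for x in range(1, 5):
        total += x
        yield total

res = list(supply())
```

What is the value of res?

Step 1: Generator accumulates running sum:
  x=1: total = 1, yield 1
  x=2: total = 3, yield 3
  x=3: total = 6, yield 6
  x=4: total = 10, yield 10
Therefore res = [1, 3, 6, 10].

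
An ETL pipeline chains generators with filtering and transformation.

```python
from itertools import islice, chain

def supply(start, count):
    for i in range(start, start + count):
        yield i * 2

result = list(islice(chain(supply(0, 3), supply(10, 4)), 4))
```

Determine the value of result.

Step 1: supply(0, 3) yields [0, 2, 4].
Step 2: supply(10, 4) yields [20, 22, 24, 26].
Step 3: chain concatenates: [0, 2, 4, 20, 22, 24, 26].
Step 4: islice takes first 4: [0, 2, 4, 20].
Therefore result = [0, 2, 4, 20].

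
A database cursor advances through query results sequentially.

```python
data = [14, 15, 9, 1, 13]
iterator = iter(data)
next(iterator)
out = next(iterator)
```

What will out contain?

Step 1: Create iterator over [14, 15, 9, 1, 13].
Step 2: next() consumes 14.
Step 3: next() returns 15.
Therefore out = 15.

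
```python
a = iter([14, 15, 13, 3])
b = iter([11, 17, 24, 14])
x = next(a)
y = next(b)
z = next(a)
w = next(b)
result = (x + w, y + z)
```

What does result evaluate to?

Step 1: a iterates [14, 15, 13, 3], b iterates [11, 17, 24, 14].
Step 2: x = next(a) = 14, y = next(b) = 11.
Step 3: z = next(a) = 15, w = next(b) = 17.
Step 4: result = (14 + 17, 11 + 15) = (31, 26).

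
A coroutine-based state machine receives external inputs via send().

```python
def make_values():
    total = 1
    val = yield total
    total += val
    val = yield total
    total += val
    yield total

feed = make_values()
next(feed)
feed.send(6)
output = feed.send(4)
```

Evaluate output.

Step 1: next() -> yield total=1.
Step 2: send(6) -> val=6, total = 1+6 = 7, yield 7.
Step 3: send(4) -> val=4, total = 7+4 = 11, yield 11.
Therefore output = 11.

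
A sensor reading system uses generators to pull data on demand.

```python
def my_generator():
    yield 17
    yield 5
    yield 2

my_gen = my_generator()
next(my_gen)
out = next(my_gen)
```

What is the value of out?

Step 1: my_generator() creates a generator.
Step 2: next(my_gen) yields 17 (consumed and discarded).
Step 3: next(my_gen) yields 5, assigned to out.
Therefore out = 5.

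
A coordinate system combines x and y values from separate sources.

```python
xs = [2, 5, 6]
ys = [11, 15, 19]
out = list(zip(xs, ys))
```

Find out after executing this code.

Step 1: zip pairs elements at same index:
  Index 0: (2, 11)
  Index 1: (5, 15)
  Index 2: (6, 19)
Therefore out = [(2, 11), (5, 15), (6, 19)].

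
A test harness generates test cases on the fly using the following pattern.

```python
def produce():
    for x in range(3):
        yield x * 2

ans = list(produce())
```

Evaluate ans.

Step 1: For each x in range(3), yield x * 2:
  x=0: yield 0 * 2 = 0
  x=1: yield 1 * 2 = 2
  x=2: yield 2 * 2 = 4
Therefore ans = [0, 2, 4].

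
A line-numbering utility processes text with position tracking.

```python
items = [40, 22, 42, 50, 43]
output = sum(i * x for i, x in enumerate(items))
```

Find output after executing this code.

Step 1: Compute i * x for each (i, x) in enumerate([40, 22, 42, 50, 43]):
  i=0, x=40: 0*40 = 0
  i=1, x=22: 1*22 = 22
  i=2, x=42: 2*42 = 84
  i=3, x=50: 3*50 = 150
  i=4, x=43: 4*43 = 172
Step 2: sum = 0 + 22 + 84 + 150 + 172 = 428.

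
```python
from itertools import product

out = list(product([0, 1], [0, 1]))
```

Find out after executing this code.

Step 1: product([0, 1], [0, 1]) gives all pairs:
  (0, 0)
  (0, 1)
  (1, 0)
  (1, 1)
Therefore out = [(0, 0), (0, 1), (1, 0), (1, 1)].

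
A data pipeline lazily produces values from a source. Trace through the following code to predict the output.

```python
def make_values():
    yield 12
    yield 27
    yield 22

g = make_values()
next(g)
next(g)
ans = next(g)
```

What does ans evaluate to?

Step 1: make_values() creates a generator.
Step 2: next(g) yields 12 (consumed and discarded).
Step 3: next(g) yields 27 (consumed and discarded).
Step 4: next(g) yields 22, assigned to ans.
Therefore ans = 22.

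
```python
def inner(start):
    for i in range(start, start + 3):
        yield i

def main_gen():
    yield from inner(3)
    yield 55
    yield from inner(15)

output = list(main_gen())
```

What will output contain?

Step 1: main_gen() delegates to inner(3):
  yield 3
  yield 4
  yield 5
Step 2: yield 55
Step 3: Delegates to inner(15):
  yield 15
  yield 16
  yield 17
Therefore output = [3, 4, 5, 55, 15, 16, 17].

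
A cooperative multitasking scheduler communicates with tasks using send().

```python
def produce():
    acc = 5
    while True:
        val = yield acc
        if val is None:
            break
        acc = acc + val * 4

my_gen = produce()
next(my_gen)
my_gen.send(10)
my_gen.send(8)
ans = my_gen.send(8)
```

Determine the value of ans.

Step 1: next() -> yield acc=5.
Step 2: send(10) -> val=10, acc = 5 + 10*4 = 45, yield 45.
Step 3: send(8) -> val=8, acc = 45 + 8*4 = 77, yield 77.
Step 4: send(8) -> val=8, acc = 77 + 8*4 = 109, yield 109.
Therefore ans = 109.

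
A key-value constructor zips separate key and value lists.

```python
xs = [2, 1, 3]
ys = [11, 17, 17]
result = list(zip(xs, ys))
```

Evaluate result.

Step 1: zip pairs elements at same index:
  Index 0: (2, 11)
  Index 1: (1, 17)
  Index 2: (3, 17)
Therefore result = [(2, 11), (1, 17), (3, 17)].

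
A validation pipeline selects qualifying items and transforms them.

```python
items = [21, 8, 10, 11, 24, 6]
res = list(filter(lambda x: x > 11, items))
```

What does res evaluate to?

Step 1: Filter elements > 11:
  21: kept
  8: removed
  10: removed
  11: removed
  24: kept
  6: removed
Therefore res = [21, 24].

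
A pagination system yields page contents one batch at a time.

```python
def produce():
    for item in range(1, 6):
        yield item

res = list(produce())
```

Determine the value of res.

Step 1: The generator yields each value from range(1, 6).
Step 2: list() consumes all yields: [1, 2, 3, 4, 5].
Therefore res = [1, 2, 3, 4, 5].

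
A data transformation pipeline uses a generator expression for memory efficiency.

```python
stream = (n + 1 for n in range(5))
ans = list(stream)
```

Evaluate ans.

Step 1: For each n in range(5), compute n+1:
  n=0: 0+1 = 1
  n=1: 1+1 = 2
  n=2: 2+1 = 3
  n=3: 3+1 = 4
  n=4: 4+1 = 5
Therefore ans = [1, 2, 3, 4, 5].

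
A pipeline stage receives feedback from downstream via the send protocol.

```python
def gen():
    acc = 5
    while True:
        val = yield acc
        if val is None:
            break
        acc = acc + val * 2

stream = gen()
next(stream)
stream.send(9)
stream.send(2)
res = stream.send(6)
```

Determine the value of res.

Step 1: next() -> yield acc=5.
Step 2: send(9) -> val=9, acc = 5 + 9*2 = 23, yield 23.
Step 3: send(2) -> val=2, acc = 23 + 2*2 = 27, yield 27.
Step 4: send(6) -> val=6, acc = 27 + 6*2 = 39, yield 39.
Therefore res = 39.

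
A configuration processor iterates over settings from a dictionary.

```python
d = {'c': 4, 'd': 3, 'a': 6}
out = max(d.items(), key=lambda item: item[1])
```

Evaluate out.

Step 1: Find item with maximum value:
  ('c', 4)
  ('d', 3)
  ('a', 6)
Step 2: Maximum value is 6 at key 'a'.
Therefore out = ('a', 6).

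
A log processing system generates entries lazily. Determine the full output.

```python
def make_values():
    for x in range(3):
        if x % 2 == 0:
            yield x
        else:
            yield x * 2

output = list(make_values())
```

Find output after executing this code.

Step 1: For each x in range(3), yield x if even, else x*2:
  x=0 (even): yield 0
  x=1 (odd): yield 1*2 = 2
  x=2 (even): yield 2
Therefore output = [0, 2, 2].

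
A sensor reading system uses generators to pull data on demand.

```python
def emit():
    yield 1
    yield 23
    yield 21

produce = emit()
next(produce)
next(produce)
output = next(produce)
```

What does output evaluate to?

Step 1: emit() creates a generator.
Step 2: next(produce) yields 1 (consumed and discarded).
Step 3: next(produce) yields 23 (consumed and discarded).
Step 4: next(produce) yields 21, assigned to output.
Therefore output = 21.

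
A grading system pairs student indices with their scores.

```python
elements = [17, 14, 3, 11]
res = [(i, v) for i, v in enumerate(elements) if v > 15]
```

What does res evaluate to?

Step 1: Filter enumerate([17, 14, 3, 11]) keeping v > 15:
  (0, 17): 17 > 15, included
  (1, 14): 14 <= 15, excluded
  (2, 3): 3 <= 15, excluded
  (3, 11): 11 <= 15, excluded
Therefore res = [(0, 17)].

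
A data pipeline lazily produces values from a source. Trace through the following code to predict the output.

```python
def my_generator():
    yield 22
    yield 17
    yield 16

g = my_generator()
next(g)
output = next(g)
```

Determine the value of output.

Step 1: my_generator() creates a generator.
Step 2: next(g) yields 22 (consumed and discarded).
Step 3: next(g) yields 17, assigned to output.
Therefore output = 17.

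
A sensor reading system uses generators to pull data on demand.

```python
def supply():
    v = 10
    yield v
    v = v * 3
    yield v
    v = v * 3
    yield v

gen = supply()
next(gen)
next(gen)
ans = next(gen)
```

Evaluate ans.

Step 1: Trace through generator execution:
  Yield 1: v starts at 10, yield 10
  Yield 2: v = 10 * 3 = 30, yield 30
  Yield 3: v = 30 * 3 = 90, yield 90
Step 2: First next() gets 10, second next() gets the second value, third next() yields 90.
Therefore ans = 90.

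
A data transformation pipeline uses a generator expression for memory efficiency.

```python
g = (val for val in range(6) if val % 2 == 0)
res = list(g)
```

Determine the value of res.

Step 1: Filter range(6) keeping only even values:
  val=0: even, included
  val=1: odd, excluded
  val=2: even, included
  val=3: odd, excluded
  val=4: even, included
  val=5: odd, excluded
Therefore res = [0, 2, 4].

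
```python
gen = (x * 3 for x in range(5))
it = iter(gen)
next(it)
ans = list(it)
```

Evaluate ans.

Step 1: Generator produces [0, 3, 6, 9, 12].
Step 2: next(it) consumes first element (0).
Step 3: list(it) collects remaining: [3, 6, 9, 12].
Therefore ans = [3, 6, 9, 12].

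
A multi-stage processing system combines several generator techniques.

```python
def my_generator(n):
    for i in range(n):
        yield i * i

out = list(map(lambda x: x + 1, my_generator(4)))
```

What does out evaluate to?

Step 1: my_generator(4) yields squares: [0, 1, 4, 9].
Step 2: map adds 1 to each: [1, 2, 5, 10].
Therefore out = [1, 2, 5, 10].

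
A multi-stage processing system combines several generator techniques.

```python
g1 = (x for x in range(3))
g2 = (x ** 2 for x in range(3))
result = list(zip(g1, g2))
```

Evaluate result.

Step 1: g1 produces [0, 1, 2].
Step 2: g2 produces [0, 1, 4].
Step 3: zip pairs them: [(0, 0), (1, 1), (2, 4)].
Therefore result = [(0, 0), (1, 1), (2, 4)].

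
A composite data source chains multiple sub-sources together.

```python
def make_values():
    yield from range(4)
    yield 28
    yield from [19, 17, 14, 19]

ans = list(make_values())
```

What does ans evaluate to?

Step 1: Trace yields in order:
  yield 0
  yield 1
  yield 2
  yield 3
  yield 28
  yield 19
  yield 17
  yield 14
  yield 19
Therefore ans = [0, 1, 2, 3, 28, 19, 17, 14, 19].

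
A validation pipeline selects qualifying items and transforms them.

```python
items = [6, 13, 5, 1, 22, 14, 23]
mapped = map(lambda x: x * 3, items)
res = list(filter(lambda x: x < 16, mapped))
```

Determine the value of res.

Step 1: Map x * 3:
  6 -> 18
  13 -> 39
  5 -> 15
  1 -> 3
  22 -> 66
  14 -> 42
  23 -> 69
Step 2: Filter for < 16:
  18: removed
  39: removed
  15: kept
  3: kept
  66: removed
  42: removed
  69: removed
Therefore res = [15, 3].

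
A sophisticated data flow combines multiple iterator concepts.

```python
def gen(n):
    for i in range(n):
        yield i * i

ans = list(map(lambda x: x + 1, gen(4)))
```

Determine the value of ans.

Step 1: gen(4) yields squares: [0, 1, 4, 9].
Step 2: map adds 1 to each: [1, 2, 5, 10].
Therefore ans = [1, 2, 5, 10].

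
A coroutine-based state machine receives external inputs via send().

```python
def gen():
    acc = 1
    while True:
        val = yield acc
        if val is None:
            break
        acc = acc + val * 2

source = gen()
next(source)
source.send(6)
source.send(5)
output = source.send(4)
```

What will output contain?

Step 1: next() -> yield acc=1.
Step 2: send(6) -> val=6, acc = 1 + 6*2 = 13, yield 13.
Step 3: send(5) -> val=5, acc = 13 + 5*2 = 23, yield 23.
Step 4: send(4) -> val=4, acc = 23 + 4*2 = 31, yield 31.
Therefore output = 31.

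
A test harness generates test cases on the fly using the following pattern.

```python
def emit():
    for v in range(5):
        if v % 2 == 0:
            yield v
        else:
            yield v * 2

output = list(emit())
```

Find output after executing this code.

Step 1: For each v in range(5), yield v if even, else v*2:
  v=0 (even): yield 0
  v=1 (odd): yield 1*2 = 2
  v=2 (even): yield 2
  v=3 (odd): yield 3*2 = 6
  v=4 (even): yield 4
Therefore output = [0, 2, 2, 6, 4].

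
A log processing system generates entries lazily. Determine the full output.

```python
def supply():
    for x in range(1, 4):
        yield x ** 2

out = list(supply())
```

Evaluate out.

Step 1: For each x in range(1, 4), yield x**2:
  x=1: yield 1**2 = 1
  x=2: yield 2**2 = 4
  x=3: yield 3**2 = 9
Therefore out = [1, 4, 9].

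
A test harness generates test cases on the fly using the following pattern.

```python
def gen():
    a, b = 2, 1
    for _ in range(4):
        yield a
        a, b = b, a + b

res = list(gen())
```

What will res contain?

Step 1: Fibonacci-like sequence starting with a=2, b=1:
  Iteration 1: yield a=2, then a,b = 1,3
  Iteration 2: yield a=1, then a,b = 3,4
  Iteration 3: yield a=3, then a,b = 4,7
  Iteration 4: yield a=4, then a,b = 7,11
Therefore res = [2, 1, 3, 4].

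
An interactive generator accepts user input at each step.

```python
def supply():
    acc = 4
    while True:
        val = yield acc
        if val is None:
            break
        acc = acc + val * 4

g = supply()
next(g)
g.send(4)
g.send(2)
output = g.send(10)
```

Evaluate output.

Step 1: next() -> yield acc=4.
Step 2: send(4) -> val=4, acc = 4 + 4*4 = 20, yield 20.
Step 3: send(2) -> val=2, acc = 20 + 2*4 = 28, yield 28.
Step 4: send(10) -> val=10, acc = 28 + 10*4 = 68, yield 68.
Therefore output = 68.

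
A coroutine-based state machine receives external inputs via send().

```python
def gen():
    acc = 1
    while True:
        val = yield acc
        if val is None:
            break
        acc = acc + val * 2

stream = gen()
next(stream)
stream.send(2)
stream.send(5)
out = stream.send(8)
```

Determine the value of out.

Step 1: next() -> yield acc=1.
Step 2: send(2) -> val=2, acc = 1 + 2*2 = 5, yield 5.
Step 3: send(5) -> val=5, acc = 5 + 5*2 = 15, yield 15.
Step 4: send(8) -> val=8, acc = 15 + 8*2 = 31, yield 31.
Therefore out = 31.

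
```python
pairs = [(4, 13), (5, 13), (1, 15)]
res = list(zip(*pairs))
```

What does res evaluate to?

Step 1: zip(*pairs) transposes: unzips [(4, 13), (5, 13), (1, 15)] into separate sequences.
Step 2: First elements: (4, 5, 1), second elements: (13, 13, 15).
Therefore res = [(4, 5, 1), (13, 13, 15)].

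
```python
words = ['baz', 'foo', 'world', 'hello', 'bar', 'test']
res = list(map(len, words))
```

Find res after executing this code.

Step 1: Map len() to each word:
  'baz' -> 3
  'foo' -> 3
  'world' -> 5
  'hello' -> 5
  'bar' -> 3
  'test' -> 4
Therefore res = [3, 3, 5, 5, 3, 4].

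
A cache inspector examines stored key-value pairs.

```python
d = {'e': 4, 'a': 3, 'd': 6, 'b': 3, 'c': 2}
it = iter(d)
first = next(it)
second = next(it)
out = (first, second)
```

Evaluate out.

Step 1: iter(d) iterates over keys: ['e', 'a', 'd', 'b', 'c'].
Step 2: first = next(it) = 'e', second = next(it) = 'a'.
Therefore out = ('e', 'a').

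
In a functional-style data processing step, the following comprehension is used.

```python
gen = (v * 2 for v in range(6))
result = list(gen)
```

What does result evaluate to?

Step 1: For each v in range(6), compute v*2:
  v=0: 0*2 = 0
  v=1: 1*2 = 2
  v=2: 2*2 = 4
  v=3: 3*2 = 6
  v=4: 4*2 = 8
  v=5: 5*2 = 10
Therefore result = [0, 2, 4, 6, 8, 10].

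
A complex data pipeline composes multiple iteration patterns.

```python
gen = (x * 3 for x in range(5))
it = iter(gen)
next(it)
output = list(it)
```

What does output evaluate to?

Step 1: Generator produces [0, 3, 6, 9, 12].
Step 2: next(it) consumes first element (0).
Step 3: list(it) collects remaining: [3, 6, 9, 12].
Therefore output = [3, 6, 9, 12].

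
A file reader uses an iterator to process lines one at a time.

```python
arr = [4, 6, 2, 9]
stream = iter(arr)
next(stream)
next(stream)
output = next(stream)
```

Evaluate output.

Step 1: Create iterator over [4, 6, 2, 9].
Step 2: next() consumes 4.
Step 3: next() consumes 6.
Step 4: next() returns 2.
Therefore output = 2.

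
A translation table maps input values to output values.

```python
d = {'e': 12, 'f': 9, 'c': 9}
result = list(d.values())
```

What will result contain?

Step 1: d.values() returns the dictionary values in insertion order.
Therefore result = [12, 9, 9].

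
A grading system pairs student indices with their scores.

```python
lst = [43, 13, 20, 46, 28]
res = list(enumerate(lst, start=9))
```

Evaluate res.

Step 1: enumerate with start=9:
  (9, 43)
  (10, 13)
  (11, 20)
  (12, 46)
  (13, 28)
Therefore res = [(9, 43), (10, 13), (11, 20), (12, 46), (13, 28)].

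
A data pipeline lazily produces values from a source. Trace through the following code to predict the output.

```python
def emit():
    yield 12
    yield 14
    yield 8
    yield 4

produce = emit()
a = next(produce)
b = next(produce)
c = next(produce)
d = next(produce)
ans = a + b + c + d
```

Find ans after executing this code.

Step 1: Create generator and consume all values:
  a = next(produce) = 12
  b = next(produce) = 14
  c = next(produce) = 8
  d = next(produce) = 4
Step 2: ans = 12 + 14 + 8 + 4 = 38.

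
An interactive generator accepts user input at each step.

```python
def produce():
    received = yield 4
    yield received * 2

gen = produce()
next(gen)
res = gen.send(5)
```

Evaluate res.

Step 1: next(gen) advances to first yield, producing 4.
Step 2: send(5) resumes, received = 5.
Step 3: yield received * 2 = 5 * 2 = 10.
Therefore res = 10.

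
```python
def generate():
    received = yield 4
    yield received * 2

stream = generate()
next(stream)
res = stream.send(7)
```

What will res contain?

Step 1: next(stream) advances to first yield, producing 4.
Step 2: send(7) resumes, received = 7.
Step 3: yield received * 2 = 7 * 2 = 14.
Therefore res = 14.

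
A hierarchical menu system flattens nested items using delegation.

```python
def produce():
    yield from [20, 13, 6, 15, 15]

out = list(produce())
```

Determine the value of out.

Step 1: yield from delegates to the iterable, yielding each element.
Step 2: Collected values: [20, 13, 6, 15, 15].
Therefore out = [20, 13, 6, 15, 15].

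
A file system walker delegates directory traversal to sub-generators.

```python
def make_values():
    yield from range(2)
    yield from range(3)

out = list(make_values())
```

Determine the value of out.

Step 1: Trace yields in order:
  yield 0
  yield 1
  yield 0
  yield 1
  yield 2
Therefore out = [0, 1, 0, 1, 2].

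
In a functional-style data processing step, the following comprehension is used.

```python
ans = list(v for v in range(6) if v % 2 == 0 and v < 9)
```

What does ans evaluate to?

Step 1: Filter range(6) where v % 2 == 0 and v < 9:
  v=0: both conditions met, included
  v=1: excluded (1 % 2 != 0)
  v=2: both conditions met, included
  v=3: excluded (3 % 2 != 0)
  v=4: both conditions met, included
  v=5: excluded (5 % 2 != 0)
Therefore ans = [0, 2, 4].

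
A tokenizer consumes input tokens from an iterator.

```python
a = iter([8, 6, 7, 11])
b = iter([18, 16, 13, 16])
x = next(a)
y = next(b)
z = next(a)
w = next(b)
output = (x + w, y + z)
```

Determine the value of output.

Step 1: a iterates [8, 6, 7, 11], b iterates [18, 16, 13, 16].
Step 2: x = next(a) = 8, y = next(b) = 18.
Step 3: z = next(a) = 6, w = next(b) = 16.
Step 4: output = (8 + 16, 18 + 6) = (24, 24).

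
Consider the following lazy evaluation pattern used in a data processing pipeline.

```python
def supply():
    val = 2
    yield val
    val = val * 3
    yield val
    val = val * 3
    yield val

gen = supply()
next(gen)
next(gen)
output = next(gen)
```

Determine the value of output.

Step 1: Trace through generator execution:
  Yield 1: val starts at 2, yield 2
  Yield 2: val = 2 * 3 = 6, yield 6
  Yield 3: val = 6 * 3 = 18, yield 18
Step 2: First next() gets 2, second next() gets the second value, third next() yields 18.
Therefore output = 18.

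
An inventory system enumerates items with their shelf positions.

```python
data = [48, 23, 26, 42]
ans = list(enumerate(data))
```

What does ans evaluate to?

Step 1: enumerate pairs each element with its index:
  (0, 48)
  (1, 23)
  (2, 26)
  (3, 42)
Therefore ans = [(0, 48), (1, 23), (2, 26), (3, 42)].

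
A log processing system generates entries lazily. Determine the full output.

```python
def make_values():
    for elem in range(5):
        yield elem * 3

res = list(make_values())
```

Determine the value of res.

Step 1: For each elem in range(5), yield elem * 3:
  elem=0: yield 0 * 3 = 0
  elem=1: yield 1 * 3 = 3
  elem=2: yield 2 * 3 = 6
  elem=3: yield 3 * 3 = 9
  elem=4: yield 4 * 3 = 12
Therefore res = [0, 3, 6, 9, 12].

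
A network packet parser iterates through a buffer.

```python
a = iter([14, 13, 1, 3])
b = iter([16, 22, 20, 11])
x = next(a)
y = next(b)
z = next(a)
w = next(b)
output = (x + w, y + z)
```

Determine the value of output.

Step 1: a iterates [14, 13, 1, 3], b iterates [16, 22, 20, 11].
Step 2: x = next(a) = 14, y = next(b) = 16.
Step 3: z = next(a) = 13, w = next(b) = 22.
Step 4: output = (14 + 22, 16 + 13) = (36, 29).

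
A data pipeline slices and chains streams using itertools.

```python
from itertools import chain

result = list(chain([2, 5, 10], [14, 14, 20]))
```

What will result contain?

Step 1: chain() concatenates iterables: [2, 5, 10] + [14, 14, 20].
Therefore result = [2, 5, 10, 14, 14, 20].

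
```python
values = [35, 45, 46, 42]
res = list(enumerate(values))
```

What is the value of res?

Step 1: enumerate pairs each element with its index:
  (0, 35)
  (1, 45)
  (2, 46)
  (3, 42)
Therefore res = [(0, 35), (1, 45), (2, 46), (3, 42)].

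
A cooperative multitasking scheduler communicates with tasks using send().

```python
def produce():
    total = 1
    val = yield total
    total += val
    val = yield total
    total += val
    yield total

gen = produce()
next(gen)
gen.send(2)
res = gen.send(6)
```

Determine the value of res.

Step 1: next() -> yield total=1.
Step 2: send(2) -> val=2, total = 1+2 = 3, yield 3.
Step 3: send(6) -> val=6, total = 3+6 = 9, yield 9.
Therefore res = 9.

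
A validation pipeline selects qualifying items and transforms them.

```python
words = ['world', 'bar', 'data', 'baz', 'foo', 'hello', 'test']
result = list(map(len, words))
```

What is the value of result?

Step 1: Map len() to each word:
  'world' -> 5
  'bar' -> 3
  'data' -> 4
  'baz' -> 3
  'foo' -> 3
  'hello' -> 5
  'test' -> 4
Therefore result = [5, 3, 4, 3, 3, 5, 4].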